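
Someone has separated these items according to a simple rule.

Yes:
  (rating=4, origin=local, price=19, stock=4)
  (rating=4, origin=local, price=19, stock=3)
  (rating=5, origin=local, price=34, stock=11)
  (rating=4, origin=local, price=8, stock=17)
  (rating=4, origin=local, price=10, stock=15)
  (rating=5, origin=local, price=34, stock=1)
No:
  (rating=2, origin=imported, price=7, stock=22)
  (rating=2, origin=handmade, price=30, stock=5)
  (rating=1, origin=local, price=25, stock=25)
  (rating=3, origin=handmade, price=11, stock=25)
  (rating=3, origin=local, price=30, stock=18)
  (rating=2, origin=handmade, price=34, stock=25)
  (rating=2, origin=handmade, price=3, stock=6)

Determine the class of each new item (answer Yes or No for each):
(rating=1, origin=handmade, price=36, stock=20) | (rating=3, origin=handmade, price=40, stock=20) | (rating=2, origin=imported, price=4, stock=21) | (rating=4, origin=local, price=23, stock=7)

The classifier is using: rating ≥ 4.
(rating=1, origin=handmade, price=36, stock=20): rating = 1 — does not satisfy this, so No. (rating=3, origin=handmade, price=40, stock=20): rating = 3 — does not satisfy this, so No. (rating=2, origin=imported, price=4, stock=21): rating = 2 — does not satisfy this, so No. (rating=4, origin=local, price=23, stock=7): rating = 4 — passes, so Yes.

No, No, No, Yes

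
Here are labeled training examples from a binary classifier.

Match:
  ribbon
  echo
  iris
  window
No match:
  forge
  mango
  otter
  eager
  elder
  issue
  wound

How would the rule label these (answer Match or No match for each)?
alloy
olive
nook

A rule that fits every label: even length — true of each 'Match' example, false of each 'No match' one.

No match, No match, Match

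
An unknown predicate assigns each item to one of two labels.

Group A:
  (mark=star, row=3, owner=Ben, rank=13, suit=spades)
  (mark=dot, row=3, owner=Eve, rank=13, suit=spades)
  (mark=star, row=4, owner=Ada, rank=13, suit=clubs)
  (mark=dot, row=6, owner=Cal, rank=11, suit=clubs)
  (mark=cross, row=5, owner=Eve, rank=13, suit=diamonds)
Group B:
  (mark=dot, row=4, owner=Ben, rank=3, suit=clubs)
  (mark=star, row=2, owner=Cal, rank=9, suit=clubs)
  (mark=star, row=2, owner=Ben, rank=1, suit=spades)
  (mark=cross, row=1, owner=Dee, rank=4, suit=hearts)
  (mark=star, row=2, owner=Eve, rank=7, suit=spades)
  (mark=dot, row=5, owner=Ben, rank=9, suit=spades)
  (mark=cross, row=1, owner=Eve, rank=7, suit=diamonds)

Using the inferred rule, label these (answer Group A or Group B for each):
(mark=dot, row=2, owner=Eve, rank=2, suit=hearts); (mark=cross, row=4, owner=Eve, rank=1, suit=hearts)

One predicate separates the groups cleanly: rank ≥ 11.
(mark=dot, row=2, owner=Eve, rank=2, suit=hearts): rank = 2 — does not satisfy this, so Group B.
(mark=cross, row=4, owner=Eve, rank=1, suit=hearts): rank = 1 — does not satisfy this, so Group B.

Group B, Group B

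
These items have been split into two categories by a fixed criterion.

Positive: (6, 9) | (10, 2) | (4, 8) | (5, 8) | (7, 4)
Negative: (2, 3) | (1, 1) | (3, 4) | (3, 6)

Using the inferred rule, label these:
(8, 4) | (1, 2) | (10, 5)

The distinguishing property — sum ≥ 11 — holds for all the 'Positive' cases and none of the 'Negative' cases.
(8, 4) — 8+4 = 12, hence Positive. (1, 2) — 1+2 = 3, hence Negative. (10, 5) — 10+5 = 15, hence Positive.

Positive, Negative, Positive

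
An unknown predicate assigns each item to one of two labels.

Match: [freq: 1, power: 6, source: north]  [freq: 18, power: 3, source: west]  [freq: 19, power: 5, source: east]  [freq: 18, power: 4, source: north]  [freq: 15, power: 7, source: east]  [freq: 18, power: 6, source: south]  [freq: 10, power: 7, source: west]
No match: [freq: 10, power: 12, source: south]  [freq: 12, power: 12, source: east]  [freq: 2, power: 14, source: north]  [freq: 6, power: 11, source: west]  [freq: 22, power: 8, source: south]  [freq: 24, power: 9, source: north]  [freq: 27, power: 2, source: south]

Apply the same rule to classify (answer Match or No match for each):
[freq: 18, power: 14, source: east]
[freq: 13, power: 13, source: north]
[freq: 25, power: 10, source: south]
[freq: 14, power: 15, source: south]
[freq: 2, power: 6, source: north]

No match, No match, No match, No match, Match

Every 'Match' example satisfies: freq ≤ 19 AND power ≤ 7. None of the 'No match' examples do.
[freq: 18, power: 14, source: east]: freq = 18, power = 14, doesn't qualify → No match.
[freq: 13, power: 13, source: north]: freq = 13, power = 13, doesn't qualify → No match.
[freq: 25, power: 10, source: south]: freq = 25, power = 10, doesn't qualify → No match.
[freq: 14, power: 15, source: south]: freq = 14, power = 15, doesn't qualify → No match.
[freq: 2, power: 6, source: north]: freq = 2, power = 6, fits → Match.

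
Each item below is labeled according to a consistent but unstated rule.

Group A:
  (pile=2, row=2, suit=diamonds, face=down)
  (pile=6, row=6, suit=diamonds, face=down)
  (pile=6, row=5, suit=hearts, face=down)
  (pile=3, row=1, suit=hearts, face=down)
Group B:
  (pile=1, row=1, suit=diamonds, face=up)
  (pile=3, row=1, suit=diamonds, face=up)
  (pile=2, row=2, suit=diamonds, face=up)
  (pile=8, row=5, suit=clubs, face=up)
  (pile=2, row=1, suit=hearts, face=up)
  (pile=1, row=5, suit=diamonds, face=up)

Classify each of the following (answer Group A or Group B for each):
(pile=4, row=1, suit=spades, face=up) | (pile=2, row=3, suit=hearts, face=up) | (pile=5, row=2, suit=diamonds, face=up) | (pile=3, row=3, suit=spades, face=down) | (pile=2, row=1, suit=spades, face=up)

Group B, Group B, Group B, Group A, Group B

The simplest hypothesis consistent with all the labels is: face is down.
Group B: (pile=4, row=1, suit=spades, face=up), since face is up. Group B: (pile=2, row=3, suit=hearts, face=up), since face is up. Group B: (pile=5, row=2, suit=diamonds, face=up), since face is up. Group A: (pile=3, row=3, suit=spades, face=down), since face is down. Group B: (pile=2, row=1, suit=spades, face=up), since face is up.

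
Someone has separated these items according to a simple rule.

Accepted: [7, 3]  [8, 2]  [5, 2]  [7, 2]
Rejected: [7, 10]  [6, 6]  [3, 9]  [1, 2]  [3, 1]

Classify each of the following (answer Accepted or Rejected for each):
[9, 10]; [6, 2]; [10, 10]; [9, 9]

A rule that fits every label: first > second AND sum ≥ 7 — true of each 'Accepted' example, false of each 'Rejected' one.

Rejected, Accepted, Rejected, Rejected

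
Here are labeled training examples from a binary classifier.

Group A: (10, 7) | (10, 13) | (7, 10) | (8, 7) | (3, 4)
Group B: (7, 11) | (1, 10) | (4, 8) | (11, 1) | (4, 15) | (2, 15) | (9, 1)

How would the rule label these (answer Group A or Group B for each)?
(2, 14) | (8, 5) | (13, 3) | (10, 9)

Group B, Group A, Group B, Group A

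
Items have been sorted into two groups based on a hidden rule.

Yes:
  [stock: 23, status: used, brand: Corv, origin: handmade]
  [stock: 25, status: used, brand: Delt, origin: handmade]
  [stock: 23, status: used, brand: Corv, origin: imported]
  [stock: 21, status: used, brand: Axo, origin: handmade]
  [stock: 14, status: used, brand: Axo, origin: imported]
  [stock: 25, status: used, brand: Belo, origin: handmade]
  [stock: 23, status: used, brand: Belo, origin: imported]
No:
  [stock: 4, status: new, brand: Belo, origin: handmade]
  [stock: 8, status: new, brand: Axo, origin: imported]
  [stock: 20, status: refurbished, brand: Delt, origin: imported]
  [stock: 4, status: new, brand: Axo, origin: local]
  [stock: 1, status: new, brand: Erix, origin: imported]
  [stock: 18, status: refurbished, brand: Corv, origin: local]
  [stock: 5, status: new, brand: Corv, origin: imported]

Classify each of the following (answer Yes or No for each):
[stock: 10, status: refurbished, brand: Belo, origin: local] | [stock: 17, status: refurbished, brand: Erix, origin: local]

No, No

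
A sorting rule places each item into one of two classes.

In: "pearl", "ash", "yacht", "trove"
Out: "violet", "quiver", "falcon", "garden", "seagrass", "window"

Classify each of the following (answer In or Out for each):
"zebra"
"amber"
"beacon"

In, In, Out

A rule that fits every label: odd length — true of each 'In' example, false of each 'Out' one.
"zebra" — length 5, hence In. "amber" — length 5, hence In. "beacon" — length 6, hence Out.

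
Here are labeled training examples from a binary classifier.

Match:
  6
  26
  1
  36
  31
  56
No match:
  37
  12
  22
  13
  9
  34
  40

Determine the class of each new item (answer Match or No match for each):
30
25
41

The classifier is using: ≡ 1 (mod 5).
30 — 30 mod 5 = 0, hence No match.
25 — 25 mod 5 = 0, hence No match.
41 — 41 mod 5 = 1, hence Match.

No match, No match, Match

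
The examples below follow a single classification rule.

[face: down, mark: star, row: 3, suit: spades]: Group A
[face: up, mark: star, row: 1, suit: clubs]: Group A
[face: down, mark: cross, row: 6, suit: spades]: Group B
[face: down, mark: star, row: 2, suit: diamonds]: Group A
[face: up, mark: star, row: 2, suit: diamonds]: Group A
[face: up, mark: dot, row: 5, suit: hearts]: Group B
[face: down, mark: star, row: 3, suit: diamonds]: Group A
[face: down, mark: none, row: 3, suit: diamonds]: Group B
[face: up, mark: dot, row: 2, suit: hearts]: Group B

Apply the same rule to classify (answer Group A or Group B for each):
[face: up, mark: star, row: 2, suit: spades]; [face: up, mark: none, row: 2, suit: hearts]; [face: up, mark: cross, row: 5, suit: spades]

One predicate separates the groups cleanly: mark is star.
Group A: [face: up, mark: star, row: 2, suit: spades], since mark is star. Group B: [face: up, mark: none, row: 2, suit: hearts], since mark is none. Group B: [face: up, mark: cross, row: 5, suit: spades], since mark is cross.

Group A, Group B, Group B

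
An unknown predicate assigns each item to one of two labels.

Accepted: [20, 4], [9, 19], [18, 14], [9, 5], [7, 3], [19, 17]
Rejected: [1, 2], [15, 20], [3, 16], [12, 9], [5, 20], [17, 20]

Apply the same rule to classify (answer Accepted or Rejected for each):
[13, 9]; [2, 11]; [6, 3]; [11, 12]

Looking at the examples, the only property every 'Accepted' case has and every 'Rejected' case lacks is: sum is even.
[13, 9] — 13+9 = 22, hence Accepted.
[2, 11] — 2+11 = 13, hence Rejected.
[6, 3] — 6+3 = 9, hence Rejected.
[11, 12] — 11+12 = 23, hence Rejected.

Accepted, Rejected, Rejected, Rejected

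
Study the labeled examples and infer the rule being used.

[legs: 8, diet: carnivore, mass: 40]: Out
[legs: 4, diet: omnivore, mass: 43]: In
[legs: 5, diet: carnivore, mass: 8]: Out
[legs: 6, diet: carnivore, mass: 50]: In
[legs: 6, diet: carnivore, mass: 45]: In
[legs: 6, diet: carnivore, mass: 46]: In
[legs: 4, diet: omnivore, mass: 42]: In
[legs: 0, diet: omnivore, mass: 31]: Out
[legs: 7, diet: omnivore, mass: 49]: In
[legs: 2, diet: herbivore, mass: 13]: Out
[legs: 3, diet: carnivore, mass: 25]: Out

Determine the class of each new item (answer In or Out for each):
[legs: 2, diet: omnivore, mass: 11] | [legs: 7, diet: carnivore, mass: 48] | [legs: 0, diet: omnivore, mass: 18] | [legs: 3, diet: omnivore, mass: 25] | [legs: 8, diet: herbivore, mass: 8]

Out, In, Out, Out, Out

Every 'In' example satisfies: mass ≥ 42. None of the 'Out' examples do.
[legs: 2, diet: omnivore, mass: 11]: Out (mass = 11).
[legs: 7, diet: carnivore, mass: 48]: In (mass = 48).
[legs: 0, diet: omnivore, mass: 18]: Out (mass = 18).
[legs: 3, diet: omnivore, mass: 25]: Out (mass = 25).
[legs: 8, diet: herbivore, mass: 8]: Out (mass = 8).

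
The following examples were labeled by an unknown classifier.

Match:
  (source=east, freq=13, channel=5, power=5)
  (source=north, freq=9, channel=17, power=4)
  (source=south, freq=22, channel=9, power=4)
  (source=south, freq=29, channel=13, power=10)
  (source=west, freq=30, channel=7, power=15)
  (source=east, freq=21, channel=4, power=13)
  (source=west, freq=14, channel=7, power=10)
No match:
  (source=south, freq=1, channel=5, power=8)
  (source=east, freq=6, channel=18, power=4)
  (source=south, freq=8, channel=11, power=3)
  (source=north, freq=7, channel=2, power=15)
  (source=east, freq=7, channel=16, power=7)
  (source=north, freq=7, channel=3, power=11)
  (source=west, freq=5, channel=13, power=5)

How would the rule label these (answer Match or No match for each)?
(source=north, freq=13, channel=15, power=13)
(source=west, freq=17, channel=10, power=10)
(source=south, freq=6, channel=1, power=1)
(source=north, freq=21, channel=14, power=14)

Match, Match, No match, Match

The rule appears to be: freq ≥ 9.
(source=north, freq=13, channel=15, power=13): freq = 13, passes → Match. (source=west, freq=17, channel=10, power=10): freq = 17, passes → Match. (source=south, freq=6, channel=1, power=1): freq = 6, does not fit → No match. (source=north, freq=21, channel=14, power=14): freq = 21, passes → Match.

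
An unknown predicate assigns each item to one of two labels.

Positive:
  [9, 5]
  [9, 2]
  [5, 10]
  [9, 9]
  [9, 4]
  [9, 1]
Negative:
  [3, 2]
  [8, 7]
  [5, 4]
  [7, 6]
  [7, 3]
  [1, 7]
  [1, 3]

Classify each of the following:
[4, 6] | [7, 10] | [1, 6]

Negative, Positive, Negative

Every 'Positive' example satisfies: max ≥ 9. None of the 'Negative' examples do.
Negative: [4, 6], since max 6. Positive: [7, 10], since max 10. Negative: [1, 6], since max 6.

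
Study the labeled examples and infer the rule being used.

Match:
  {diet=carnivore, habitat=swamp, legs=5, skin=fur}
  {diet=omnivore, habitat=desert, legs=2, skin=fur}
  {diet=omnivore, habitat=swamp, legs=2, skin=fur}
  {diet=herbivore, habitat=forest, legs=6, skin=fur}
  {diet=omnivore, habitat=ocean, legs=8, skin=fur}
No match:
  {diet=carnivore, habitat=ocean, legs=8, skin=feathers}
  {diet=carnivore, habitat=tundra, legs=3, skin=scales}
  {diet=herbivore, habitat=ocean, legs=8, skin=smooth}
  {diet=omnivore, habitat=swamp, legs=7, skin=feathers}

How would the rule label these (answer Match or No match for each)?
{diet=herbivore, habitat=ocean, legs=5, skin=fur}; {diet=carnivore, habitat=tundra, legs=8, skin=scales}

Match, No match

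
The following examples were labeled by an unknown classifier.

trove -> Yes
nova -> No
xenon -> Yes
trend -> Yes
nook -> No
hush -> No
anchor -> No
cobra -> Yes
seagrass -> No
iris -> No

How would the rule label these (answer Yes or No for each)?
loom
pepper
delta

No, No, Yes

The simplest hypothesis consistent with all the labels is: odd length.
loom: length 4, doesn't qualify → No. pepper: length 6, doesn't qualify → No. delta: length 5, has this property → Yes.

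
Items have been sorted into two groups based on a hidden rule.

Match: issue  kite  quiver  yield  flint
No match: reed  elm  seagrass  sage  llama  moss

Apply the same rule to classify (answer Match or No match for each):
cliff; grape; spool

Match, No match, No match

'Match' ⟺ contains 'i'.
cliff → has 'i' → Match.
grape → no 'i' → No match.
spool → no 'i' → No match.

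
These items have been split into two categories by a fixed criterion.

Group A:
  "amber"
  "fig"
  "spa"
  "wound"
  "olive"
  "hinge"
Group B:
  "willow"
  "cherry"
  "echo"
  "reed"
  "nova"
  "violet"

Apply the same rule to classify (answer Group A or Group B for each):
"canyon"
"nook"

The common property of the 'Group A' items is: odd length. No 'Group B' item has it.
"canyon" — length 6, hence Group B.
"nook" — length 4, hence Group B.

Group B, Group B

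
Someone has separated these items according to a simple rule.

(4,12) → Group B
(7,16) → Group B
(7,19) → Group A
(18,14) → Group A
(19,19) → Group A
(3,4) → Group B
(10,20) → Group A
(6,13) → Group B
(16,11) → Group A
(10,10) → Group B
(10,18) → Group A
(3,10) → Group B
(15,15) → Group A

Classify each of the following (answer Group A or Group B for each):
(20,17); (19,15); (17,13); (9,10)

One predicate separates the groups cleanly: sum ≥ 26.

Group A, Group A, Group A, Group B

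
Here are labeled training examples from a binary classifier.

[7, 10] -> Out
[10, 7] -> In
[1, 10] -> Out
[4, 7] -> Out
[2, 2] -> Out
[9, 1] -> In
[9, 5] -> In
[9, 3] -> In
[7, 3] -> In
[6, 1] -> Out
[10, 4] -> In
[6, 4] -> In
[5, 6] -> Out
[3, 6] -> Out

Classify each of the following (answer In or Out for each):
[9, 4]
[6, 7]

All 'In' examples share one property — first > second AND sum ≥ 9 — and every 'Out' example lacks it.
[9, 4]: In (9 > 4, 9+4 = 13).
[6, 7]: Out (6 < 7, 6+7 = 13).

In, Out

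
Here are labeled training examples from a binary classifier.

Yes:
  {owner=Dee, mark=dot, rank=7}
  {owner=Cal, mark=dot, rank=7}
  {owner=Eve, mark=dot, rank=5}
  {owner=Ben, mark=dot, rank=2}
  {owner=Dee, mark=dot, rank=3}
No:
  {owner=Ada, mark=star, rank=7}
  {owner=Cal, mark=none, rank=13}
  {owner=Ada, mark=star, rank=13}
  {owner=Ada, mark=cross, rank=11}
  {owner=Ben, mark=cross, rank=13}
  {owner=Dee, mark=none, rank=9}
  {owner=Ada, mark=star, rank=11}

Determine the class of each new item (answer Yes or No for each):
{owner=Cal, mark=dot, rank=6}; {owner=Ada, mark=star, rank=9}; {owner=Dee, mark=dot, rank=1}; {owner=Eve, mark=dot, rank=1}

Yes, No, Yes, Yes

A rule that fits every label: mark is dot — true of each 'Yes' example, false of each 'No' one.
{owner=Cal, mark=dot, rank=6}: mark is dot, fits → Yes.
{owner=Ada, mark=star, rank=9}: mark is star, fails the rule → No.
{owner=Dee, mark=dot, rank=1}: mark is dot, fits → Yes.
{owner=Eve, mark=dot, rank=1}: mark is dot, fits → Yes.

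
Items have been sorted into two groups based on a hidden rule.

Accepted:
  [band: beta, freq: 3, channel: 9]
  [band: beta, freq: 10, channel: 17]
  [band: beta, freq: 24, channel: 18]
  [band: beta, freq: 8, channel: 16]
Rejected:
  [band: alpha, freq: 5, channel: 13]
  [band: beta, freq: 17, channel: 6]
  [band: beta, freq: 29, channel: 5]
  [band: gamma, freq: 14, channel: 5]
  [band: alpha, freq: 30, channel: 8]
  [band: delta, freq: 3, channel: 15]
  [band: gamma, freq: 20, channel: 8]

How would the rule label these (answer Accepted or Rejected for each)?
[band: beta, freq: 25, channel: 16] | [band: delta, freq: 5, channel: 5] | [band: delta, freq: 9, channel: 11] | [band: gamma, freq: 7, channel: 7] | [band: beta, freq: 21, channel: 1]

A rule that fits every label: band is beta AND channel ≥ 8 — true of each 'Accepted' example, false of each 'Rejected' one.
Accepted: [band: beta, freq: 25, channel: 16], since band is beta, channel = 16.
Rejected: [band: delta, freq: 5, channel: 5], since band is delta, channel = 5.
Rejected: [band: delta, freq: 9, channel: 11], since band is delta, channel = 11.
Rejected: [band: gamma, freq: 7, channel: 7], since band is gamma, channel = 7.
Rejected: [band: beta, freq: 21, channel: 1], since band is beta, channel = 1.

Accepted, Rejected, Rejected, Rejected, Rejected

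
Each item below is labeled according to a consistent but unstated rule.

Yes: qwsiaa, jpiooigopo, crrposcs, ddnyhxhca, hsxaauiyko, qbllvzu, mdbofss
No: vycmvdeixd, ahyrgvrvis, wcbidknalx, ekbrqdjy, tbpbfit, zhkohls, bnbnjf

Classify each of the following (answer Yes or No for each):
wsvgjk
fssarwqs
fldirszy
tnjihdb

No, Yes, No, No

Comparing the two groups points to one rule — has a double letter.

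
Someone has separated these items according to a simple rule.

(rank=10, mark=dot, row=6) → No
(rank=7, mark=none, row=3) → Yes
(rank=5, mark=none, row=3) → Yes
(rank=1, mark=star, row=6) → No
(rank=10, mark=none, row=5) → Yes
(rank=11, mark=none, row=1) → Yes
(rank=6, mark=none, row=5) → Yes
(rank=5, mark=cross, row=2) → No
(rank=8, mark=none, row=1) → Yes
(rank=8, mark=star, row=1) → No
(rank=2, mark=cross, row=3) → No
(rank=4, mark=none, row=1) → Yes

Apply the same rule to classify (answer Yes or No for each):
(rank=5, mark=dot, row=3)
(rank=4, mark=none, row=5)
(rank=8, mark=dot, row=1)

The pattern is that an item is 'Yes' exactly when: mark is none.
(rank=5, mark=dot, row=3): mark is dot — lacks this property, so No. (rank=4, mark=none, row=5): mark is none — meets the rule, so Yes. (rank=8, mark=dot, row=1): mark is dot — lacks this property, so No.

No, Yes, No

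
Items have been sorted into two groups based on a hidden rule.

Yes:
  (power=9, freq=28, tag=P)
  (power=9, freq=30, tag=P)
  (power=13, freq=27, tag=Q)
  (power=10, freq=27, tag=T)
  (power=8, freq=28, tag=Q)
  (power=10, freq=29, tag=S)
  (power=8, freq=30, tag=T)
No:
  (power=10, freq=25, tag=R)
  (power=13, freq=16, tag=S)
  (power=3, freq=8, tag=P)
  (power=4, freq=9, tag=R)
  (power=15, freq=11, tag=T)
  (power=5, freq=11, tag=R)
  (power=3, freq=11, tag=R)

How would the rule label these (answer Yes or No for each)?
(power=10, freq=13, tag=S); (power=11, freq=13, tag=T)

A rule that fits every label: freq ≥ 27 — true of each 'Yes' example, false of each 'No' one.
(power=10, freq=13, tag=S): freq = 13, does not pass → No.
(power=11, freq=13, tag=T): freq = 13, does not pass → No.

No, No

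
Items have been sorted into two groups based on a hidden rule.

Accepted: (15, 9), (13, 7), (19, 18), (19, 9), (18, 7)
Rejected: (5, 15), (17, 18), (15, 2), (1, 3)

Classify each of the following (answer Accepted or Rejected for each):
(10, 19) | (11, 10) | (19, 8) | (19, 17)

Rejected, Accepted, Accepted, Accepted

The classifier is using: first > second AND sum ≥ 20.
(10, 19): Rejected (10 < 19, 10+19 = 29). (11, 10): Accepted (11 > 10, 11+10 = 21). (19, 8): Accepted (19 > 8, 19+8 = 27). (19, 17): Accepted (19 > 17, 19+17 = 36).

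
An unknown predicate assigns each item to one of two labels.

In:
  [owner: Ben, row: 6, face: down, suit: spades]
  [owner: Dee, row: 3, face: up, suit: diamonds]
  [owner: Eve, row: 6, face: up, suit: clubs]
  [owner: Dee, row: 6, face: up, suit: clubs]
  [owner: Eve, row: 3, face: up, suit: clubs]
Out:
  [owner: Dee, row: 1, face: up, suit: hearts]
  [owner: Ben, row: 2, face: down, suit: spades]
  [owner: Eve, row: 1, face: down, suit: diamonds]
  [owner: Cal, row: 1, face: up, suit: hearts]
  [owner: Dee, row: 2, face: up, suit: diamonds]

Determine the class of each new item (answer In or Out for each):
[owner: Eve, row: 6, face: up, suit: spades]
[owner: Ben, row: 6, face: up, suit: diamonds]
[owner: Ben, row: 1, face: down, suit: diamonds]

The pattern is that an item is 'In' exactly when: row ≥ 3.
In: [owner: Eve, row: 6, face: up, suit: spades], since row = 6.
In: [owner: Ben, row: 6, face: up, suit: diamonds], since row = 6.
Out: [owner: Ben, row: 1, face: down, suit: diamonds], since row = 1.

In, In, Out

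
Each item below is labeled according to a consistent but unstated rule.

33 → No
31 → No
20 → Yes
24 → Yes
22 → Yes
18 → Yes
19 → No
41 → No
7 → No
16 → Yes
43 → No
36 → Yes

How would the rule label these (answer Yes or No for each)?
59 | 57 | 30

Rule: even. This holds for each 'Yes' example and fails for each 'No' one.

No, No, Yes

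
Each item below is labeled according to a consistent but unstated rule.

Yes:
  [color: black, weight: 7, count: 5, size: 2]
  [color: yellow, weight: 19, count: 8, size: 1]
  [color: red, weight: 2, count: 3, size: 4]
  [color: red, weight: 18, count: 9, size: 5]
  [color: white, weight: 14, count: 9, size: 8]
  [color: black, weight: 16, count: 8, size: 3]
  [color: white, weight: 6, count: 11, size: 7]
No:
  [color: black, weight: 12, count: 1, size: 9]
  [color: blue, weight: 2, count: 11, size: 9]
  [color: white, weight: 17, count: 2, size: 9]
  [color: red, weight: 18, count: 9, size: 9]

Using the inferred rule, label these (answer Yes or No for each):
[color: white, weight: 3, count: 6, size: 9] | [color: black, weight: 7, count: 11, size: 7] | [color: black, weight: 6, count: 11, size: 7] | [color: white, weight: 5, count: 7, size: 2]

The classifier is using: size ≤ 8.
[color: white, weight: 3, count: 6, size: 9]: No (size = 9). [color: black, weight: 7, count: 11, size: 7]: Yes (size = 7). [color: black, weight: 6, count: 11, size: 7]: Yes (size = 7). [color: white, weight: 5, count: 7, size: 2]: Yes (size = 2).

No, Yes, Yes, Yes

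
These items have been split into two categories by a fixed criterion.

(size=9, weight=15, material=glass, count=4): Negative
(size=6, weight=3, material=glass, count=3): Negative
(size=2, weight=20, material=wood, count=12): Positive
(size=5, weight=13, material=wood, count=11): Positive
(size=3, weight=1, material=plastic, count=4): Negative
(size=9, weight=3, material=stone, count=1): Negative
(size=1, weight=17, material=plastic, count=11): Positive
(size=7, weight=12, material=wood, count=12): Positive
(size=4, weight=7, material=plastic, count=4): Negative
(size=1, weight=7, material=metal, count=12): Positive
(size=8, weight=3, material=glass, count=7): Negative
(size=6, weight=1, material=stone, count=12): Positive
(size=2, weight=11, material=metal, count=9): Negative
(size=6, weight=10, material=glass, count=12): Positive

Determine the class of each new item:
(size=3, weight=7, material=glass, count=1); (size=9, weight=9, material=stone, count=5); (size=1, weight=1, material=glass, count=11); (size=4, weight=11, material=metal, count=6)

The simplest hypothesis consistent with all the labels is: count ≥ 11.
(size=3, weight=7, material=glass, count=1): count = 1 — doesn't qualify, so Negative.
(size=9, weight=9, material=stone, count=5): count = 5 — doesn't qualify, so Negative.
(size=1, weight=1, material=glass, count=11): count = 11 — fits, so Positive.
(size=4, weight=11, material=metal, count=6): count = 6 — doesn't qualify, so Negative.

Negative, Negative, Positive, Negative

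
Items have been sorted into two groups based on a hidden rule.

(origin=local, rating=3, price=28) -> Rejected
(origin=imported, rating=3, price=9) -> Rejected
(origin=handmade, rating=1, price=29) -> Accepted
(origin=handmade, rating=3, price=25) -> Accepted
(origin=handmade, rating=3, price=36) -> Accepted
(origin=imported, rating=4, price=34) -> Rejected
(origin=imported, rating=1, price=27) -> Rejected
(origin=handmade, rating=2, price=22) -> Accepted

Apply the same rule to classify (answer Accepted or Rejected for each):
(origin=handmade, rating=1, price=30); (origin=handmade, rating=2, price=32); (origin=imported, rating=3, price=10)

Accepted, Accepted, Rejected

The common property of the 'Accepted' items is: origin is handmade. No 'Rejected' item has it.
(origin=handmade, rating=1, price=30) → origin is handmade → Accepted.
(origin=handmade, rating=2, price=32) → origin is handmade → Accepted.
(origin=imported, rating=3, price=10) → origin is imported → Rejected.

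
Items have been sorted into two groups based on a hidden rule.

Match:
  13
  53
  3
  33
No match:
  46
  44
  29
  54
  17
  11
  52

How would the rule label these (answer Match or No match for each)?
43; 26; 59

Match, No match, No match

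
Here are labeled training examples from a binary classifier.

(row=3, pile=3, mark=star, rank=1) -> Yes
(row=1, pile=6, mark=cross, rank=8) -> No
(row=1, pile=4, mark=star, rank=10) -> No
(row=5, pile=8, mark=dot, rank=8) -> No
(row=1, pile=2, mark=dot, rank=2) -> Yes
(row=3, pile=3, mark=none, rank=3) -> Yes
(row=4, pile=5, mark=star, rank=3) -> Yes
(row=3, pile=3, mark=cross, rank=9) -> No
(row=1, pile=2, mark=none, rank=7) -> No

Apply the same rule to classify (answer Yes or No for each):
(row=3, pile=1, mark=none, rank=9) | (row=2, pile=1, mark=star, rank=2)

No, Yes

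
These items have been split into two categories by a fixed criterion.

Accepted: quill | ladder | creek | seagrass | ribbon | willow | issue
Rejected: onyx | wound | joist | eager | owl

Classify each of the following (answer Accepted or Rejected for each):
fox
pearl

All 'Accepted' examples share one property — has a double letter — and every 'Rejected' example lacks it.
fox — no doubled letter, hence Rejected.
pearl — no doubled letter, hence Rejected.

Rejected, Rejected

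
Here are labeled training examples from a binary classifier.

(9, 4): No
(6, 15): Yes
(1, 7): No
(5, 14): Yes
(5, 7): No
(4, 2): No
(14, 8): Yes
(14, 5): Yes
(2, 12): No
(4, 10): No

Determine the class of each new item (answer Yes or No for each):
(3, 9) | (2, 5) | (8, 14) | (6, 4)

The common property of the 'Yes' items is: sum ≥ 19. No 'No' item has it.
No: (3, 9), since 3+9 = 12.
No: (2, 5), since 2+5 = 7.
Yes: (8, 14), since 8+14 = 22.
No: (6, 4), since 6+4 = 10.

No, No, Yes, No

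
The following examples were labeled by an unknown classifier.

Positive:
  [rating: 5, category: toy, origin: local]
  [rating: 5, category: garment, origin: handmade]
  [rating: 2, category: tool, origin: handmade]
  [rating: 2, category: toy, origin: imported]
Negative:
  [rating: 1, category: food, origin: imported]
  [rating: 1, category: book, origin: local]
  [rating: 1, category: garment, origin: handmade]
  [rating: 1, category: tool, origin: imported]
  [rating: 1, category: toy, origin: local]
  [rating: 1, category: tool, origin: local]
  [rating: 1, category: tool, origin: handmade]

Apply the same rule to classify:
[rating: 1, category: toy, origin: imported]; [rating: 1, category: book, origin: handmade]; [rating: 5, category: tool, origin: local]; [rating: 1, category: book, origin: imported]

All 'Positive' examples share one property — rating ≥ 2 — and every 'Negative' example lacks it.
[rating: 1, category: toy, origin: imported]: rating = 1, doesn't match → Negative. [rating: 1, category: book, origin: handmade]: rating = 1, doesn't match → Negative. [rating: 5, category: tool, origin: local]: rating = 5, passes → Positive. [rating: 1, category: book, origin: imported]: rating = 1, doesn't match → Negative.

Negative, Negative, Positive, Negative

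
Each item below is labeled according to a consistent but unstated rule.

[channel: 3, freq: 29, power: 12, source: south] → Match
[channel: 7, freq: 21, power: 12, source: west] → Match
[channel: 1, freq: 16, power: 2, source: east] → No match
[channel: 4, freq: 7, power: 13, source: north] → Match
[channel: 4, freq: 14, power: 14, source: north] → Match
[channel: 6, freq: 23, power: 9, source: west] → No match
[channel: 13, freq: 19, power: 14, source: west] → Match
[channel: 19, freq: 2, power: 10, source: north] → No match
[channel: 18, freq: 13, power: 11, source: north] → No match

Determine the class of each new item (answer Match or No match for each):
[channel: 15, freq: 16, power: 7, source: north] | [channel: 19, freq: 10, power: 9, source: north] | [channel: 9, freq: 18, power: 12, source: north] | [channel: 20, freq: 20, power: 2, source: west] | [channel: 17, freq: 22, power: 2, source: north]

Every 'Match' example satisfies: power ≥ 12. None of the 'No match' examples do.

No match, No match, Match, No match, No match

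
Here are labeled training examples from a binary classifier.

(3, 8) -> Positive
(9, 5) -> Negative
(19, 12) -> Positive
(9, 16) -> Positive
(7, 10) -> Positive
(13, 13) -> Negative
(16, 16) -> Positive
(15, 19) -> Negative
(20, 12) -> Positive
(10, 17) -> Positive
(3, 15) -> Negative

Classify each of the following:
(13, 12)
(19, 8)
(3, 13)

Looking at the examples, the only property every 'Positive' case has and every 'Negative' case lacks is: product is even.
(13, 12): 13·12 = 156, qualifies → Positive.
(19, 8): 19·8 = 152, qualifies → Positive.
(3, 13): 3·13 = 39, doesn't qualify → Negative.

Positive, Positive, Negative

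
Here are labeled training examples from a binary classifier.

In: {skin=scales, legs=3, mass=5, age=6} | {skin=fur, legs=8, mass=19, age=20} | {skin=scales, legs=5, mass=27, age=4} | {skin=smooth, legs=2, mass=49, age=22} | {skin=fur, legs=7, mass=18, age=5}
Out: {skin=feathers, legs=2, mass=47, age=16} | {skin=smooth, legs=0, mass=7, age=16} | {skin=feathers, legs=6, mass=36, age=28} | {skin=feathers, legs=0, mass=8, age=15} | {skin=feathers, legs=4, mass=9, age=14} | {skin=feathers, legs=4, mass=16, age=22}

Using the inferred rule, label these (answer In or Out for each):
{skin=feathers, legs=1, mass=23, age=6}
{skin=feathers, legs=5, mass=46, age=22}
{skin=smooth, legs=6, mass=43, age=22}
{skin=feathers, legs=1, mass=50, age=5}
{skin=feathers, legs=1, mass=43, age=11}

The classifier is using: skin is not feathers AND legs ≥ 2.
{skin=feathers, legs=1, mass=23, age=6} — skin is feathers, legs = 1, hence Out.
{skin=feathers, legs=5, mass=46, age=22} — skin is feathers, legs = 5, hence Out.
{skin=smooth, legs=6, mass=43, age=22} — skin is smooth, legs = 6, hence In.
{skin=feathers, legs=1, mass=50, age=5} — skin is feathers, legs = 1, hence Out.
{skin=feathers, legs=1, mass=43, age=11} — skin is feathers, legs = 1, hence Out.

Out, Out, In, Out, Out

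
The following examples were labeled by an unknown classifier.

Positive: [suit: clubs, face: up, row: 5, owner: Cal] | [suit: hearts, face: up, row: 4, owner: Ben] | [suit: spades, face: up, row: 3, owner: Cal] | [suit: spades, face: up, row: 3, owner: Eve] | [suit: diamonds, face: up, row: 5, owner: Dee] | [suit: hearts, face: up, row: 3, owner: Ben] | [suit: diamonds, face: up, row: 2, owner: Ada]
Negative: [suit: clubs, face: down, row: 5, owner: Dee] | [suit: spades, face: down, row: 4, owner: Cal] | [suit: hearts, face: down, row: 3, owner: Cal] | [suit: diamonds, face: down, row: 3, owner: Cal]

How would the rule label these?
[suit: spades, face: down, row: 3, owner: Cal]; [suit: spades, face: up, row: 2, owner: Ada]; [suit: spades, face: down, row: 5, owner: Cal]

Negative, Positive, Negative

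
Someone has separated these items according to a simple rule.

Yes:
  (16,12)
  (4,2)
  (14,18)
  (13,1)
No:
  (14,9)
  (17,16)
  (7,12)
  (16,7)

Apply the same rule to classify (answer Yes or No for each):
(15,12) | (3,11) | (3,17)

No, Yes, Yes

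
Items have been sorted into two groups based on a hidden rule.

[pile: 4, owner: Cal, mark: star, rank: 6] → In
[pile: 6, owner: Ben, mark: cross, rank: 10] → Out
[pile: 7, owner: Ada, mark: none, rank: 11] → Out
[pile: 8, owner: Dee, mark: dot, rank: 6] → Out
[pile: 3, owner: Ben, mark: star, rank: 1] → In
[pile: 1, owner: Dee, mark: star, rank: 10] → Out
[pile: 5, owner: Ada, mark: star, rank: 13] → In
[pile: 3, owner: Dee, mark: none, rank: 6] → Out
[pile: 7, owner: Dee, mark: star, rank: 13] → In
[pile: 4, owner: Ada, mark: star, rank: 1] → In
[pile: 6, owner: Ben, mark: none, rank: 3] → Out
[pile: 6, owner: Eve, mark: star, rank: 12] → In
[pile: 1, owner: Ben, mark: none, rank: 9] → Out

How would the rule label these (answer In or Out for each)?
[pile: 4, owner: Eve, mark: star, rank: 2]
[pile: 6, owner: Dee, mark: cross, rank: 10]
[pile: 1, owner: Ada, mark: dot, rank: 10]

In, Out, Out

A rule that fits every label: mark is star AND pile ≥ 3 — true of each 'In' example, false of each 'Out' one.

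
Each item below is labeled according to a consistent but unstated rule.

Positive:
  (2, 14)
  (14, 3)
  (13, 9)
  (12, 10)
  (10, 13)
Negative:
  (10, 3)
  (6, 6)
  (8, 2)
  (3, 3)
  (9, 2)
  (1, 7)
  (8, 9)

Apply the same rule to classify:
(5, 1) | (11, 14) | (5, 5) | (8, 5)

The pattern is that an item is 'Positive' exactly when: max ≥ 12.
(5, 1): Negative (max 5). (11, 14): Positive (max 14). (5, 5): Negative (max 5). (8, 5): Negative (max 8).

Negative, Positive, Negative, Negative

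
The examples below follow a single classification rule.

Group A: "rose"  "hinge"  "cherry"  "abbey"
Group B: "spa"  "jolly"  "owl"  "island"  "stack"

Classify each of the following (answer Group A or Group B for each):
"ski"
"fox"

Group B, Group B

Checking candidate rules against both groups, what survives is: contains 'e'.
"ski": no 'e', doesn't qualify → Group B. "fox": no 'e', doesn't qualify → Group B.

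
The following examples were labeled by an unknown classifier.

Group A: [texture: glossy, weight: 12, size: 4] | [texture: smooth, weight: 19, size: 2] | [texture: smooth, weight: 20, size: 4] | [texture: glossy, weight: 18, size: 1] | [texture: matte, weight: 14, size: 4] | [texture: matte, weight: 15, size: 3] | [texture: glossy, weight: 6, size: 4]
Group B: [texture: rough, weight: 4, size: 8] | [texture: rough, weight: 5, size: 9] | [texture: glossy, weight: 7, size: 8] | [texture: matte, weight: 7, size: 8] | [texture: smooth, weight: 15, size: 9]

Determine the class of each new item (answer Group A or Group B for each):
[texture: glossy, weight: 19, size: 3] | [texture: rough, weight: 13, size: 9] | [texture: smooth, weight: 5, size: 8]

Group A, Group B, Group B

The simplest hypothesis consistent with all the labels is: size ≤ 4.
[texture: glossy, weight: 19, size: 3]: size = 3 — satisfies this, so Group A. [texture: rough, weight: 13, size: 9]: size = 9 — does not fit, so Group B. [texture: smooth, weight: 5, size: 8]: size = 8 — does not fit, so Group B.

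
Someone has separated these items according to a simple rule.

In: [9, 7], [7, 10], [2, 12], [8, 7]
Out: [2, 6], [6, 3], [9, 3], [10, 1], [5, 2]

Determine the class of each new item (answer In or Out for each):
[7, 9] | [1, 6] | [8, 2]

Every 'In' example satisfies: sum ≥ 14. None of the 'Out' examples do.

In, Out, Out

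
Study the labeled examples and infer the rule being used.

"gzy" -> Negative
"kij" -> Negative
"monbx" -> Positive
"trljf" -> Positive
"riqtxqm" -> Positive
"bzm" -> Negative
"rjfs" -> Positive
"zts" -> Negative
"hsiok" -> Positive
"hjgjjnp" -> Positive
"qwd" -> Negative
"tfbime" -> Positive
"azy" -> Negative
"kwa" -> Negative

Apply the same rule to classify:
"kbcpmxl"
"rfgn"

Positive, Positive

Rule: length ≥ 4. This holds for each 'Positive' example and fails for each 'Negative' one.
"kbcpmxl": length 7 — has this property, so Positive. "rfgn": length 4 — has this property, so Positive.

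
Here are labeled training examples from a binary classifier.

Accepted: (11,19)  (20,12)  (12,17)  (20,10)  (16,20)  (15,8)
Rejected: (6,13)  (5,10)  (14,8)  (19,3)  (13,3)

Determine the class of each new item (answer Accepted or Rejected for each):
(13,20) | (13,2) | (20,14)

All 'Accepted' examples share one property — sum ≥ 23 — and every 'Rejected' example lacks it.

Accepted, Rejected, Accepted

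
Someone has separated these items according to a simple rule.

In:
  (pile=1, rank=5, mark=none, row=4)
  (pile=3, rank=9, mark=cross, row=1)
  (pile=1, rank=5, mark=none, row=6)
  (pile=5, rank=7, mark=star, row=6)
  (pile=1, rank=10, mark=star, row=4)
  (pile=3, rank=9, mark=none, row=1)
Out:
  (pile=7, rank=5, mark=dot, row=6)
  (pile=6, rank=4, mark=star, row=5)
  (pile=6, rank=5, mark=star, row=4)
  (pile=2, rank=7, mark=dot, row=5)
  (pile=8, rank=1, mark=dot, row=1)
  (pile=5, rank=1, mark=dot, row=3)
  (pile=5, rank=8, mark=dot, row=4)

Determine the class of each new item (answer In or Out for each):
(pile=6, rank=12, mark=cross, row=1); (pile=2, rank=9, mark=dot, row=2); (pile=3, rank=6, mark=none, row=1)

Out, Out, In

The rule appears to be: mark is not dot AND pile ≤ 5.
Out: (pile=6, rank=12, mark=cross, row=1), since mark is cross, pile = 6. Out: (pile=2, rank=9, mark=dot, row=2), since mark is dot, pile = 2. In: (pile=3, rank=6, mark=none, row=1), since mark is none, pile = 3.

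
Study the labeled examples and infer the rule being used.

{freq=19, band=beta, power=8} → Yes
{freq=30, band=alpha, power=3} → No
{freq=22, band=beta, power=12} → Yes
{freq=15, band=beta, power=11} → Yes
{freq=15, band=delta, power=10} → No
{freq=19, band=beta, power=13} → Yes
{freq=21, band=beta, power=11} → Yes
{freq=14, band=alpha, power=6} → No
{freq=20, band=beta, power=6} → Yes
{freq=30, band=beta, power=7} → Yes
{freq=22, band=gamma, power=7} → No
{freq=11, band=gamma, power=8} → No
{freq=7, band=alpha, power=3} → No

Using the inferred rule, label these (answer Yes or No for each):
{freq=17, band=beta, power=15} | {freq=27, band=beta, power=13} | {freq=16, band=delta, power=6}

Looking at the examples, the only property every 'Yes' case has and every 'No' case lacks is: band is beta.
{freq=17, band=beta, power=15}: band is beta, fits → Yes. {freq=27, band=beta, power=13}: band is beta, fits → Yes. {freq=16, band=delta, power=6}: band is delta, lacks this property → No.

Yes, Yes, No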